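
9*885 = 7965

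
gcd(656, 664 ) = 8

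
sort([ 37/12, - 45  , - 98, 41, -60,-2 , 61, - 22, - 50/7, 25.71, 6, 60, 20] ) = [ - 98 , - 60 , - 45, - 22, - 50/7, - 2, 37/12,6, 20 , 25.71 , 41,60,61 ] 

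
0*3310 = 0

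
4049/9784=4049/9784=0.41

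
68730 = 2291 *30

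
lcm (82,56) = 2296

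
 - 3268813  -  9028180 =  - 12296993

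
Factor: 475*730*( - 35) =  - 2^1 * 5^4 *7^1*19^1 * 73^1 = - 12136250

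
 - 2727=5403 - 8130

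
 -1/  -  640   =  1/640 = 0.00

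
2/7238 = 1/3619 = 0.00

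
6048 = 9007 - 2959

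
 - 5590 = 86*(- 65)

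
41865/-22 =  - 1903 + 1/22 = - 1902.95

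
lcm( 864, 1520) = 82080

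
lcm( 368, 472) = 21712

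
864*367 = 317088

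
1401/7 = 200 + 1/7 = 200.14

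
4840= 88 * 55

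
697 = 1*697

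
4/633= 4/633 = 0.01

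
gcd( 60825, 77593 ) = 1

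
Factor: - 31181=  - 31181^1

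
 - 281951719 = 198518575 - 480470294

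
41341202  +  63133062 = 104474264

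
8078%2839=2400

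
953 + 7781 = 8734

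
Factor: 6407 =43^1*149^1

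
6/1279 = 6/1279=0.00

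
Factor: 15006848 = 2^7*117241^1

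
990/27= 36 + 2/3 = 36.67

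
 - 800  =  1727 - 2527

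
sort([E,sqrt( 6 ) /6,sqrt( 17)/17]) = [ sqrt( 17)/17,sqrt( 6)/6, E]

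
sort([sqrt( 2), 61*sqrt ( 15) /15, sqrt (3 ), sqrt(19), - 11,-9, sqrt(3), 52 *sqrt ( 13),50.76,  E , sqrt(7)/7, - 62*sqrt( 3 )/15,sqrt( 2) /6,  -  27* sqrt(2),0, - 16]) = [ - 27*sqrt( 2 ), - 16, - 11, -9, - 62*sqrt( 3 )/15,0,sqrt( 2)/6,sqrt (7 )/7,sqrt( 2),sqrt(3),sqrt( 3 ),E, sqrt(19),61 * sqrt(15) /15,50.76,52*sqrt(13 ) ]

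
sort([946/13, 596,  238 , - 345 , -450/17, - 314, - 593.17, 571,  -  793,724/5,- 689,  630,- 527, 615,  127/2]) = [ - 793, -689, - 593.17, - 527, - 345,- 314, - 450/17, 127/2,946/13, 724/5,238,571, 596,615,630 ] 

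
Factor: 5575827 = 3^1*61^1 * 30469^1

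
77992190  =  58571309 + 19420881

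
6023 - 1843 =4180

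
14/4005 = 14/4005 = 0.00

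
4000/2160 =1+23/27 = 1.85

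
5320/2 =2660 = 2660.00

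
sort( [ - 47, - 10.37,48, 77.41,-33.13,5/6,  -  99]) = [-99,- 47,-33.13, - 10.37, 5/6,48,77.41]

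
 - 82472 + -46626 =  - 129098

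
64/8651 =64/8651 = 0.01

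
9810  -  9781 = 29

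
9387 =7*1341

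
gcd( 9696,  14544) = 4848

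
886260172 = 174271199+711988973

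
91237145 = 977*93385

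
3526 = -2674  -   - 6200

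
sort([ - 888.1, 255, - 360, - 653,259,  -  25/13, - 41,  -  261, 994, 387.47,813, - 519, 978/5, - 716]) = [ - 888.1,-716, - 653, - 519, - 360, - 261,-41, - 25/13, 978/5, 255, 259, 387.47  ,  813, 994]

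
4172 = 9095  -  4923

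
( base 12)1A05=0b110001100101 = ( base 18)9e5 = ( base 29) 3mc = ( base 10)3173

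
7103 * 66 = 468798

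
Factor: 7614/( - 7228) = - 3807/3614 = - 2^( - 1)*3^4*13^( -1)*47^1*139^(  -  1)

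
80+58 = 138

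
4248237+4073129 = 8321366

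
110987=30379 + 80608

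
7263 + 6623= 13886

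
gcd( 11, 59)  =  1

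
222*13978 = 3103116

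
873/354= 2 + 55/118 = 2.47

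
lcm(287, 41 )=287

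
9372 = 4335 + 5037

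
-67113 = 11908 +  - 79021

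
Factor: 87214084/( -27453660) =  - 21803521/6863415=- 3^ ( - 1 )*5^( - 1 )*13^(- 1)*61^( - 1)* 577^( - 1)*21803521^1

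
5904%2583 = 738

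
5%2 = 1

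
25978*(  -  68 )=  - 1766504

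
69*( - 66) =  - 4554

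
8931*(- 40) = -357240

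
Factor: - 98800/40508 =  - 100/41 = - 2^2* 5^2*41^( - 1)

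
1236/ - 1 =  - 1236+0/1 = - 1236.00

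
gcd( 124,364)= 4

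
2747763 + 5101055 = 7848818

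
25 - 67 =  - 42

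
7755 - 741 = 7014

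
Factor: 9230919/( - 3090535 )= - 3^1*5^( -1)*7^( - 1)*88301^( - 1)*3076973^1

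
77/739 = 77/739 = 0.10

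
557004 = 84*6631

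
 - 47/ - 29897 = 47/29897 = 0.00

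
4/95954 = 2/47977 = 0.00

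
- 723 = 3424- 4147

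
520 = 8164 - 7644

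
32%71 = 32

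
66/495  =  2/15 = 0.13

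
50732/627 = 4612/57 = 80.91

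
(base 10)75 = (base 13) 5a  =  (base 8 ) 113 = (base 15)50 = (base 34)27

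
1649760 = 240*6874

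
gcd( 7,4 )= 1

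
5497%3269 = 2228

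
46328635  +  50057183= 96385818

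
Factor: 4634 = 2^1*7^1 * 331^1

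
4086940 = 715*5716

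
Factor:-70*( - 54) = 2^2 *3^3*5^1*7^1 = 3780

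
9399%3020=339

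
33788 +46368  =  80156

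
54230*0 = 0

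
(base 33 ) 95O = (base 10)9990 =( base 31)AC8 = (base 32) 9o6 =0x2706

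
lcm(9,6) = 18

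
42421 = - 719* ( - 59) 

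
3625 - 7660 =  - 4035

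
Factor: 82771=13^1*6367^1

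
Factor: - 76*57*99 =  - 428868 =- 2^2*3^3*11^1*19^2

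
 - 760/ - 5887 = 760/5887 = 0.13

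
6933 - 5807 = 1126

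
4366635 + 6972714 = 11339349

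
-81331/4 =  - 81331/4 = - 20332.75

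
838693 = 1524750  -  686057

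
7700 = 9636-1936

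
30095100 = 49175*612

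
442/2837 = 442/2837  =  0.16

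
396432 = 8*49554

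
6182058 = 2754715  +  3427343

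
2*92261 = 184522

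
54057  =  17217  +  36840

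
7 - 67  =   - 60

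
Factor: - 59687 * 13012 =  - 2^2 * 17^1 * 3253^1 * 3511^1 = - 776647244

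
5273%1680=233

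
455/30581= 455/30581 = 0.01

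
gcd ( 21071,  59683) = 1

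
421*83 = 34943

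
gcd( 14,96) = 2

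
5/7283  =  5/7283 = 0.00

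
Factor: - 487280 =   -  2^4 * 5^1*6091^1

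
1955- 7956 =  - 6001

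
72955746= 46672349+26283397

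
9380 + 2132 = 11512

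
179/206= 179/206 = 0.87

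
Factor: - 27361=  - 27361^1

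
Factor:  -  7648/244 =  -2^3*61^(-1 )*239^1 = - 1912/61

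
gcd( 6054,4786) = 2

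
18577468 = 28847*644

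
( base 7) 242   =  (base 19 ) 6e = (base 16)80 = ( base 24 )58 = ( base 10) 128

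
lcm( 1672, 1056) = 20064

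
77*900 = 69300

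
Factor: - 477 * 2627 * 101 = - 3^2 *37^1 * 53^1*71^1*101^1=- 126560979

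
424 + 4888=5312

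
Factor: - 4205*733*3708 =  - 2^2* 3^2*5^1*29^2 * 103^1*733^1  =  -11429038620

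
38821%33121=5700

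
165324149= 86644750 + 78679399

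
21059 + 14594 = 35653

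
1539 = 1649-110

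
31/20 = 31/20=1.55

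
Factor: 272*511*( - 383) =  - 53233936 = - 2^4*7^1*17^1*73^1 * 383^1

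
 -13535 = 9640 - 23175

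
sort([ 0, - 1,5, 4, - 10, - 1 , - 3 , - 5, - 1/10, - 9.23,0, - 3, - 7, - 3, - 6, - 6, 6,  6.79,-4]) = [-10,- 9.23, - 7, - 6, - 6, - 5,-4, - 3, - 3, - 3,-1,  -  1, - 1/10, 0, 0, 4,5,6,6.79] 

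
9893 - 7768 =2125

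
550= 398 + 152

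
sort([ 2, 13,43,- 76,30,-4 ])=[-76 , - 4,2,  13,30 , 43]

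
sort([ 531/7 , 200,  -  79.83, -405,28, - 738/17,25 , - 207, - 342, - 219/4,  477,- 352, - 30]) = [ - 405 , - 352 , - 342,  -  207,-79.83,- 219/4, - 738/17, - 30,25, 28, 531/7,200,477] 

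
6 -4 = 2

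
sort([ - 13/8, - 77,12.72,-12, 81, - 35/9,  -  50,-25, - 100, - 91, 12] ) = [ - 100, - 91, - 77, - 50, - 25,- 12, - 35/9, - 13/8, 12, 12.72, 81 ] 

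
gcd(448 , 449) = 1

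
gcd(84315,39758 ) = 1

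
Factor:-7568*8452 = -2^6*11^1*43^1*2113^1 = -  63964736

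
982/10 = 491/5 = 98.20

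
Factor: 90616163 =11^1*83^1*99251^1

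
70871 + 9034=79905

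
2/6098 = 1/3049 = 0.00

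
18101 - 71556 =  - 53455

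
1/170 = 1/170 = 0.01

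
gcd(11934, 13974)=102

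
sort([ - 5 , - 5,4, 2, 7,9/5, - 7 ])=[ - 7, -5, - 5,9/5, 2,4, 7]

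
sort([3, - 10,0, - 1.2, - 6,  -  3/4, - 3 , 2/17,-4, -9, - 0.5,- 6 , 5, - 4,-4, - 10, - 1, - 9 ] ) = [ -10, - 10, - 9,-9, - 6,-6, - 4, - 4, - 4, - 3 , - 1.2, - 1, - 3/4, - 0.5, 0, 2/17,  3,5 ]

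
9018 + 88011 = 97029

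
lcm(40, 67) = 2680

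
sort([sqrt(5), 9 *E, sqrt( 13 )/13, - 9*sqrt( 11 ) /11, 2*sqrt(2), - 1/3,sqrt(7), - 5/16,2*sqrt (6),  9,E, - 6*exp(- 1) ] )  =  [ -9*sqrt(  11 ) /11, - 6*exp(- 1), - 1/3, - 5/16,sqrt(13 ) /13,sqrt( 5),sqrt( 7 ), E, 2*sqrt(2 ),2*sqrt(6 ),9, 9*E] 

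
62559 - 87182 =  - 24623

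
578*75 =43350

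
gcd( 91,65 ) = 13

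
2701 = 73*37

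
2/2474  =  1/1237= 0.00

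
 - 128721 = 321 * ( - 401) 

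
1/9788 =1/9788 = 0.00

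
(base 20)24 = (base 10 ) 44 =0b101100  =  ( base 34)1a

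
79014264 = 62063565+16950699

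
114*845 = 96330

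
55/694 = 55/694 =0.08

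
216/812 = 54/203 = 0.27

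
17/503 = 17/503 = 0.03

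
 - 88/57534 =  - 44/28767 = -  0.00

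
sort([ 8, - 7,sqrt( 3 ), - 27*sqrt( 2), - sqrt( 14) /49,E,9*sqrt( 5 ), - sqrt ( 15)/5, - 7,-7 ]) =[ - 27*sqrt( 2), -7, - 7,-7, - sqrt( 15)/5,-sqrt( 14)/49, sqrt( 3), E,8,9*sqrt( 5 )]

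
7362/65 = 113 + 17/65 = 113.26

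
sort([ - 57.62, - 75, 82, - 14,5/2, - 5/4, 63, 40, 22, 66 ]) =[ - 75, - 57.62, - 14, - 5/4,  5/2, 22, 40, 63, 66,82]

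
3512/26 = 135 + 1/13 = 135.08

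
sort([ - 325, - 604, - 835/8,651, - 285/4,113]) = [-604,-325, - 835/8,- 285/4, 113 , 651] 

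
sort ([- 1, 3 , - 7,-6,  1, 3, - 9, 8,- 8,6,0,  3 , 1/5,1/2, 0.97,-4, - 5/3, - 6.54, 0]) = [ - 9, - 8,  -  7,- 6.54,- 6 , - 4, - 5/3, - 1, 0,0,  1/5 , 1/2, 0.97,1,3, 3, 3, 6, 8 ]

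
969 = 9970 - 9001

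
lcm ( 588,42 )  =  588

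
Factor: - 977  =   - 977^1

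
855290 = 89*9610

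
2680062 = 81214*33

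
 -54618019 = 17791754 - 72409773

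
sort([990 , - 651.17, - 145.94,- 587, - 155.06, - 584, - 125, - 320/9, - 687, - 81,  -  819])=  [ - 819, - 687,-651.17, - 587, - 584,-155.06, - 145.94, - 125,-81, - 320/9, 990]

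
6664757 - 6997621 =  - 332864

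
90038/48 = 45019/24 = 1875.79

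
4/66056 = 1/16514 = 0.00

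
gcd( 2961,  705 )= 141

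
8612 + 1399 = 10011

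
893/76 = 47/4 =11.75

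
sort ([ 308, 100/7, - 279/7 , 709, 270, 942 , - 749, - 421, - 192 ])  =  [-749, - 421, - 192,  -  279/7,  100/7,270, 308, 709,942]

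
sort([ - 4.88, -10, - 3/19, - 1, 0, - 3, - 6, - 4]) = [ - 10, - 6, - 4.88, - 4, - 3,-1,-3/19, 0 ] 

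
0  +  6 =6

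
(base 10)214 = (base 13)136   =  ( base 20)AE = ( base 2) 11010110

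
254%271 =254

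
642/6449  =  642/6449 =0.10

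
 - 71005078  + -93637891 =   -  164642969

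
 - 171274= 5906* (-29)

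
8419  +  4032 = 12451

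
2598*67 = 174066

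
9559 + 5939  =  15498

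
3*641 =1923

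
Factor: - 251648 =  - 2^8*983^1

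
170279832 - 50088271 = 120191561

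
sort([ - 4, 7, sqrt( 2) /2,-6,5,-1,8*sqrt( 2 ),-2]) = [-6,- 4, - 2, - 1,sqrt( 2) /2,5 , 7,8*sqrt( 2) ] 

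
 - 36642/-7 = 5234 + 4/7 = 5234.57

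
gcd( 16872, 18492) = 12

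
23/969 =23/969=0.02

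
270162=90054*3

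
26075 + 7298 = 33373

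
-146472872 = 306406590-452879462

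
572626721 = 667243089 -94616368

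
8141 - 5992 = 2149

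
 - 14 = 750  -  764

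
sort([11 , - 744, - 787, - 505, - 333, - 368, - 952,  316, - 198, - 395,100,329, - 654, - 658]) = [-952, - 787, - 744, - 658,-654, - 505,-395, - 368, - 333, - 198, 11,100,316, 329]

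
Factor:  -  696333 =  - 3^1*11^1*21101^1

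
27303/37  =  737 + 34/37= 737.92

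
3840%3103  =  737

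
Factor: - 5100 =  - 2^2 * 3^1*5^2 * 17^1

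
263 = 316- 53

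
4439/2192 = 2 + 55/2192= 2.03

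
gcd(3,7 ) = 1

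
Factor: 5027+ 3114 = 7^1*1163^1 = 8141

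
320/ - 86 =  - 4 + 12/43 = - 3.72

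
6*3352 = 20112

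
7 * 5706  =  39942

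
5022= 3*1674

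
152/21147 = 8/1113  =  0.01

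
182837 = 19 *9623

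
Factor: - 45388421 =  - 13^1*211^1*16547^1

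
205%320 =205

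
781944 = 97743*8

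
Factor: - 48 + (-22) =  - 70=   -2^1*5^1 * 7^1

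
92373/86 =92373/86 = 1074.10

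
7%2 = 1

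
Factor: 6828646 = 2^1 * 11^1*37^1*8389^1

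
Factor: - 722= - 2^1*19^2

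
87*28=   2436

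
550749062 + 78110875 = 628859937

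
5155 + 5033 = 10188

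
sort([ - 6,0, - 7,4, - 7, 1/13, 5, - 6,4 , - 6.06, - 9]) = [ - 9, - 7, - 7, - 6.06, - 6,  -  6,0,1/13,4,4,5]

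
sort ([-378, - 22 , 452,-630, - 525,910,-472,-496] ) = [ - 630, - 525, - 496, - 472, - 378, - 22, 452, 910]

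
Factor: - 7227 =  - 3^2*11^1*73^1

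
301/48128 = 301/48128 = 0.01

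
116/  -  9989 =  - 116/9989 = - 0.01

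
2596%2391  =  205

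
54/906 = 9/151 = 0.06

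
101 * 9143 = 923443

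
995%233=63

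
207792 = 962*216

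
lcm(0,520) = 0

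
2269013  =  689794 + 1579219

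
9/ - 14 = -1 + 5/14= - 0.64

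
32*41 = 1312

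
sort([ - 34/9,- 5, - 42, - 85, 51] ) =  [  -  85, -42, - 5, - 34/9, 51 ] 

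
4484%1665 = 1154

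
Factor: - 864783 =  - 3^3*32029^1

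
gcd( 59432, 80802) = 2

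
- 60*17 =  - 1020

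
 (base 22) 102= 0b111100110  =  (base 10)486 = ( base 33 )EO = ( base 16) 1e6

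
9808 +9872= 19680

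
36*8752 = 315072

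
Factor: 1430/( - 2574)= - 5/9 = - 3^ ( - 2 )*5^1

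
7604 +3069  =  10673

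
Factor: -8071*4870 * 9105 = -357879035850  =  -2^1*3^1 * 5^2*7^1 * 487^1 * 607^1*1153^1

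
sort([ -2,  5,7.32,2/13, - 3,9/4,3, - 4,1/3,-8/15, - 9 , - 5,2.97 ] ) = [-9, - 5, - 4,-3, - 2, - 8/15,2/13,1/3,9/4 , 2.97, 3,5,7.32 ]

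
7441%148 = 41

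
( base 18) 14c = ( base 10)408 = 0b110011000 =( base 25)g8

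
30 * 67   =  2010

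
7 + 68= 75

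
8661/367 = 23+220/367  =  23.60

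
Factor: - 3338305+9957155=6618850 = 2^1*5^2* 7^1*18911^1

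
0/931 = 0 = 0.00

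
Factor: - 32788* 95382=-2^3 * 3^2*7^2*757^1*1171^1= - 3127385016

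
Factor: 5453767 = 11^1*495797^1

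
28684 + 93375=122059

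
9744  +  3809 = 13553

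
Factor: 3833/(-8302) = -2^( - 1)*7^(- 1)*593^(  -  1)*3833^1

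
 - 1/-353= 1/353 = 0.00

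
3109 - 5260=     -  2151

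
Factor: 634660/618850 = 63466/61885= 2^1 *5^ ( - 1)*13^1 * 2441^1*12377^( - 1 )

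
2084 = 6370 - 4286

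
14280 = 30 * 476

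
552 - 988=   -436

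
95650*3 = 286950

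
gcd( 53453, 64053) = 1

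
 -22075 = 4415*( - 5)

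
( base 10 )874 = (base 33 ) qg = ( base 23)1f0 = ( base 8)1552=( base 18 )2CA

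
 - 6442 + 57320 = 50878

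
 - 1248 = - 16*78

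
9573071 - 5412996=4160075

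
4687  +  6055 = 10742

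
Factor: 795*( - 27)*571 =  - 3^4*5^1*53^1*571^1 = -12256515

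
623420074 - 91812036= 531608038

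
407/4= 407/4 = 101.75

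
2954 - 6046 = - 3092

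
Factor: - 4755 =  - 3^1*5^1 * 317^1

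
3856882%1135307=450961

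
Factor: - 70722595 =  - 5^1*1013^1* 13963^1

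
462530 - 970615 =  - 508085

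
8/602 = 4/301 = 0.01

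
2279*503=1146337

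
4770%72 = 18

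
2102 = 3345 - 1243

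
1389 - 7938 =-6549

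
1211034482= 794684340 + 416350142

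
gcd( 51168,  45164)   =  4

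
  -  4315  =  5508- 9823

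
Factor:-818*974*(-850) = 677222200 = 2^3 * 5^2 * 17^1  *  409^1*487^1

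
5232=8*654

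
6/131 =6/131 = 0.05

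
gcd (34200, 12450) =150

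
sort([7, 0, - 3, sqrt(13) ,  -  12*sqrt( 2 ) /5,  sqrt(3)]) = [ - 12*sqrt(2) /5, - 3, 0,sqrt( 3),sqrt(13), 7] 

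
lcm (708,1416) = 1416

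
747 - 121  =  626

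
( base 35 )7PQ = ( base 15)2C1B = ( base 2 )10010100000100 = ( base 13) 440c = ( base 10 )9476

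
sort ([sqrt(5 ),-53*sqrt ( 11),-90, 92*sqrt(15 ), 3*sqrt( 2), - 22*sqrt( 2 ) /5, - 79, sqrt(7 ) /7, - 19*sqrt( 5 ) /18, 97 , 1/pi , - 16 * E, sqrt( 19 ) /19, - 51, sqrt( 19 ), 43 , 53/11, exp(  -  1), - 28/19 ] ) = [-53*sqrt ( 11), - 90,  -  79, - 51, -16*E,-22*sqrt( 2)/5, - 19*sqrt( 5)/18,-28/19, sqrt( 19 ) /19, 1/pi,exp( - 1 ),sqrt(7 ) /7, sqrt( 5 ), 3 * sqrt(2 ),sqrt ( 19 ), 53/11 , 43,97, 92*sqrt ( 15 ) ]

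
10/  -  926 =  - 1+458/463 =- 0.01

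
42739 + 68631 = 111370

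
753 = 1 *753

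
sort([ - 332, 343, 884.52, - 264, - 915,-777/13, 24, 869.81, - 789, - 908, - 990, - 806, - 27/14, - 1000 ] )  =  [ - 1000, - 990,-915, - 908,-806, - 789, - 332, - 264,  -  777/13, -27/14, 24, 343, 869.81,884.52 ] 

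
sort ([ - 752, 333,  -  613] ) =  [ - 752,  -  613, 333]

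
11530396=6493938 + 5036458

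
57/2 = 57/2 = 28.50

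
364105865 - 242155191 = 121950674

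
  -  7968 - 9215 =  - 17183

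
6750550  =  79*85450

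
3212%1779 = 1433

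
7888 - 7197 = 691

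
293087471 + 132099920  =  425187391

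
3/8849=3/8849= 0.00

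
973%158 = 25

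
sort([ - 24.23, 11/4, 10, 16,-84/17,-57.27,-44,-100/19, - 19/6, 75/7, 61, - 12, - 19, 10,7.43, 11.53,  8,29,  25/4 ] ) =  [ - 57.27,-44,- 24.23,-19,  -  12,-100/19, -84/17,-19/6,11/4,25/4 , 7.43, 8, 10,10, 75/7  ,  11.53, 16, 29, 61] 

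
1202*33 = 39666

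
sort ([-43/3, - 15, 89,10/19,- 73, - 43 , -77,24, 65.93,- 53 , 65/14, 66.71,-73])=[ - 77, - 73,-73, -53, - 43, - 15,- 43/3, 10/19, 65/14,24, 65.93, 66.71, 89]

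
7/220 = 7/220 = 0.03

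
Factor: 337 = 337^1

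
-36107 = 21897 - 58004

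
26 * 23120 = 601120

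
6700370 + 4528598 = 11228968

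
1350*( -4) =-5400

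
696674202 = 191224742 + 505449460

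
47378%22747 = 1884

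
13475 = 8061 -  - 5414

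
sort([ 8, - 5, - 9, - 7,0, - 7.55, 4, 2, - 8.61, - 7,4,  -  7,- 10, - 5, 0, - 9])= [ - 10, - 9, - 9, - 8.61,  -  7.55, - 7, - 7, - 7, - 5, - 5, 0,0, 2,4,4, 8]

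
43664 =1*43664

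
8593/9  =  954+ 7/9 = 954.78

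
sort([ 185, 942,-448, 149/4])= [- 448,  149/4,185,  942] 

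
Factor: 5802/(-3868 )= - 3/2= - 2^( - 1) * 3^1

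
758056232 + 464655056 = 1222711288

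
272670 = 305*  894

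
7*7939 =55573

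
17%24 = 17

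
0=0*27482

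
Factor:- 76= - 2^2*19^1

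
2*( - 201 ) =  - 402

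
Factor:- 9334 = - 2^1*13^1*359^1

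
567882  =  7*81126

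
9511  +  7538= 17049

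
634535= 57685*11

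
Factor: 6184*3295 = 20376280= 2^3 *5^1*659^1*773^1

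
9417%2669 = 1410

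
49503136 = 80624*614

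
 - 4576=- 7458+2882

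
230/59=230/59 =3.90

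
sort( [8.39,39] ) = [8.39,39 ]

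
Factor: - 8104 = -2^3*1013^1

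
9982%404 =286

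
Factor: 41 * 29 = 29^1 * 41^1= 1189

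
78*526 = 41028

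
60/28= 15/7=2.14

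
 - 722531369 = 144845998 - 867377367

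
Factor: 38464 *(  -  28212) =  - 1085146368 = - 2^8*3^1*601^1*2351^1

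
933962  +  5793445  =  6727407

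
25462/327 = 25462/327 = 77.87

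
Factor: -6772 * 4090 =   -  2^3*5^1*409^1*1693^1 = -27697480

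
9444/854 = 4722/427 = 11.06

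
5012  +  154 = 5166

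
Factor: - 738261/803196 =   -  739/804 = - 2^ ( - 2)*3^( - 1)*67^( - 1 ) * 739^1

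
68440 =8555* 8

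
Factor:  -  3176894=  - 2^1* 7^1 * 37^1*  6133^1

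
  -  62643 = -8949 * 7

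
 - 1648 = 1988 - 3636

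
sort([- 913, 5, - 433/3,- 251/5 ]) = [ - 913,-433/3, - 251/5,5] 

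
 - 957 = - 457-500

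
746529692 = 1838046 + 744691646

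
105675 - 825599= - 719924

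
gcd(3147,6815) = 1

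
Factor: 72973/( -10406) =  - 2^( - 1 )*11^( - 2 )*43^(-1) * 72973^1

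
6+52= 58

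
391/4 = 391/4 = 97.75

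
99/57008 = 99/57008= 0.00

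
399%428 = 399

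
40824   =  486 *84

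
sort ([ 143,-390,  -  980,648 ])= [ - 980,-390, 143,648 ]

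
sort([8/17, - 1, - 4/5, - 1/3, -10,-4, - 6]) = [-10, - 6, - 4, - 1, - 4/5, - 1/3,  8/17] 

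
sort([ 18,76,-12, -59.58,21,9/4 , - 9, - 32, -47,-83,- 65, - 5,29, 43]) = [-83,- 65, - 59.58 , - 47, - 32 , - 12, -9, - 5,9/4,18 , 21,29, 43,76 ]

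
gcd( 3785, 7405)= 5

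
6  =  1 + 5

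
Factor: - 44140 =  - 2^2*5^1*2207^1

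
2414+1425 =3839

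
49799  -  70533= - 20734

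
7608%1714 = 752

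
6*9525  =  57150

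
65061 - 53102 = 11959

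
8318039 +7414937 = 15732976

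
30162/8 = 3770 + 1/4 = 3770.25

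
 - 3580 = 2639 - 6219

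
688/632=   1 + 7/79 = 1.09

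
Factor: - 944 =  - 2^4*59^1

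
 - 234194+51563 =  - 182631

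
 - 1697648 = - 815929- 881719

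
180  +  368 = 548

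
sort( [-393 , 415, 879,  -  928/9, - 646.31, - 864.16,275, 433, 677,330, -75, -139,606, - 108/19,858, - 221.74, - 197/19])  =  [- 864.16, - 646.31, - 393, - 221.74, - 139, - 928/9, - 75 , - 197/19, - 108/19, 275,330,415, 433, 606,677, 858, 879] 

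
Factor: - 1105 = -5^1*13^1 *17^1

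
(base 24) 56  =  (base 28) 4E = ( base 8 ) 176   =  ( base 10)126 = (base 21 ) 60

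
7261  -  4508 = 2753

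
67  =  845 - 778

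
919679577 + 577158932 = 1496838509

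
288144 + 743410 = 1031554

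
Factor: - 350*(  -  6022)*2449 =5161757300 = 2^2*5^2*7^1*31^1*79^1*3011^1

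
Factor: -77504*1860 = -144157440 = - 2^8 * 3^1 * 5^1*7^1*31^1  *  173^1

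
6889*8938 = 61573882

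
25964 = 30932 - 4968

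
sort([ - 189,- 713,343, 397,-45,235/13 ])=[ - 713, - 189,-45,235/13,343,397]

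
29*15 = 435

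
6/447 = 2/149 = 0.01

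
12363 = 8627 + 3736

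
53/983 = 53/983 = 0.05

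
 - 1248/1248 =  - 1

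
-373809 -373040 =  - 746849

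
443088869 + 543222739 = 986311608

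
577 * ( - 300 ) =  - 173100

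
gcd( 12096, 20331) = 27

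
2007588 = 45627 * 44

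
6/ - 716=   -  3/358= - 0.01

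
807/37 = 21 + 30/37 = 21.81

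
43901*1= 43901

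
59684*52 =3103568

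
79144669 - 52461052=26683617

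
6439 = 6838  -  399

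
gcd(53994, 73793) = 1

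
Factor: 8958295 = 5^1*41^1*89^1*491^1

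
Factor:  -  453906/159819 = - 2^1*3^1*11^( - 1 )*29^( - 1 )*151^1 = - 906/319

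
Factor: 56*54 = 3024  =  2^4 *3^3*7^1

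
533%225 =83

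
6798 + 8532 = 15330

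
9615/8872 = 1+743/8872 = 1.08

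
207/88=2 + 31/88   =  2.35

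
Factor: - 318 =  - 2^1 * 3^1*53^1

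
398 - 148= 250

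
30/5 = 6  =  6.00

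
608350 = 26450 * 23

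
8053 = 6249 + 1804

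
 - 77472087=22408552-99880639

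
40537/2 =20268  +  1/2  =  20268.50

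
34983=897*39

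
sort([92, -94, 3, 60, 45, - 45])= [  -  94, - 45 , 3, 45, 60 , 92] 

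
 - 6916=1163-8079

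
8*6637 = 53096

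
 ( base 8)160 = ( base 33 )3d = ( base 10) 112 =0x70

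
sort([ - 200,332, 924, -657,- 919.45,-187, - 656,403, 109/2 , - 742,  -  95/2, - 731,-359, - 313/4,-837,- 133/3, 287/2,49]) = [ - 919.45, - 837, - 742,-731 , - 657,-656, - 359, -200,- 187 , - 313/4,-95/2, - 133/3, 49, 109/2, 287/2,332  ,  403,924 ]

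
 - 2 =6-8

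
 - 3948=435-4383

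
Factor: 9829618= 2^1 *4914809^1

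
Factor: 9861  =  3^1*19^1*173^1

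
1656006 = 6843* 242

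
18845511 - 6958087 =11887424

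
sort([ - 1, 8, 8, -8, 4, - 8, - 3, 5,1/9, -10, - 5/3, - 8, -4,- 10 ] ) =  [  -  10,-10, - 8,  -  8,-8, - 4,-3,- 5/3,-1,1/9, 4,  5 , 8,8]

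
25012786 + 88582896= 113595682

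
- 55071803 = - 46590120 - 8481683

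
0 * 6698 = 0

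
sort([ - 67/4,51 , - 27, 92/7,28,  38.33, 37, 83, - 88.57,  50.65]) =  [ -88.57, - 27, - 67/4, 92/7,  28, 37, 38.33,50.65,51, 83]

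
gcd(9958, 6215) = 1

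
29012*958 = 27793496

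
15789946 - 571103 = 15218843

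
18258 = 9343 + 8915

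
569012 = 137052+431960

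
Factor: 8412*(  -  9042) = -2^3*3^2 *11^1*137^1*701^1 = -76061304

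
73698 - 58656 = 15042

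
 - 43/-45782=43/45782 = 0.00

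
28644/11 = 2604 = 2604.00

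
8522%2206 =1904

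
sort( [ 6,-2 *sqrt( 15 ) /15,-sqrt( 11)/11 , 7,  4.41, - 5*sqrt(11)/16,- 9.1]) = [ - 9.1, - 5*  sqrt( 11)/16,-2 * sqrt (15)/15, - sqrt(11)/11,4.41,6,7 ] 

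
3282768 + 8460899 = 11743667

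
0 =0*735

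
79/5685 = 79/5685 = 0.01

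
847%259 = 70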